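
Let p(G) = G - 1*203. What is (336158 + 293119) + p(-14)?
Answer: 629060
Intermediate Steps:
p(G) = -203 + G (p(G) = G - 203 = -203 + G)
(336158 + 293119) + p(-14) = (336158 + 293119) + (-203 - 14) = 629277 - 217 = 629060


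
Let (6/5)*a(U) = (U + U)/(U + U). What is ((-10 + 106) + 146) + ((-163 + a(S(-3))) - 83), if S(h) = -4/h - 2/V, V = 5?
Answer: -19/6 ≈ -3.1667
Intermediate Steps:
S(h) = -2/5 - 4/h (S(h) = -4/h - 2/5 = -2/5 - 4/h)
a(U) = 5/6 (a(U) = 5*((U + U)/(U + U))/6 = 5*((2*U)/((2*U)))/6 = 5*((2*U)*(1/(2*U)))/6 = (5/6)*1 = 5/6)
((-10 + 106) + 146) + ((-163 + a(S(-3))) - 83) = ((-10 + 106) + 146) + ((-163 + 5/6) - 83) = (96 + 146) + (-973/6 - 83) = 242 - 1471/6 = -19/6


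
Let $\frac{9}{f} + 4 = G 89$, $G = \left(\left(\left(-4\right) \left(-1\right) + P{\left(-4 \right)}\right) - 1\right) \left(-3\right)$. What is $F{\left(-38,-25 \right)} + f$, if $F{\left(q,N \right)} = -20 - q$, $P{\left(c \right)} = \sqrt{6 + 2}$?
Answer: $\frac{1391589}{77713} + \frac{4806 \sqrt{2}}{77713} \approx 17.994$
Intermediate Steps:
$P{\left(c \right)} = 2 \sqrt{2}$ ($P{\left(c \right)} = \sqrt{8} = 2 \sqrt{2}$)
$G = -9 - 6 \sqrt{2}$ ($G = \left(\left(\left(-4\right) \left(-1\right) + 2 \sqrt{2}\right) - 1\right) \left(-3\right) = \left(\left(4 + 2 \sqrt{2}\right) - 1\right) \left(-3\right) = \left(3 + 2 \sqrt{2}\right) \left(-3\right) = -9 - 6 \sqrt{2} \approx -17.485$)
$f = \frac{9}{-805 - 534 \sqrt{2}}$ ($f = \frac{9}{-4 + \left(-9 - 6 \sqrt{2}\right) 89} = \frac{9}{-4 - \left(801 + 534 \sqrt{2}\right)} = \frac{9}{-805 - 534 \sqrt{2}} \approx -0.0057685$)
$F{\left(-38,-25 \right)} + f = \left(-20 - -38\right) - \left(\frac{7245}{77713} - \frac{4806 \sqrt{2}}{77713}\right) = \left(-20 + 38\right) - \left(\frac{7245}{77713} - \frac{4806 \sqrt{2}}{77713}\right) = 18 - \left(\frac{7245}{77713} - \frac{4806 \sqrt{2}}{77713}\right) = \frac{1391589}{77713} + \frac{4806 \sqrt{2}}{77713}$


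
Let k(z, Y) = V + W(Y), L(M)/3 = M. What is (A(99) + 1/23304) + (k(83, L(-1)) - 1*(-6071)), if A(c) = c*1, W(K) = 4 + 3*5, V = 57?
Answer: 145556785/23304 ≈ 6246.0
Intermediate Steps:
W(K) = 19 (W(K) = 4 + 15 = 19)
A(c) = c
L(M) = 3*M
k(z, Y) = 76 (k(z, Y) = 57 + 19 = 76)
(A(99) + 1/23304) + (k(83, L(-1)) - 1*(-6071)) = (99 + 1/23304) + (76 - 1*(-6071)) = (99 + 1/23304) + (76 + 6071) = 2307097/23304 + 6147 = 145556785/23304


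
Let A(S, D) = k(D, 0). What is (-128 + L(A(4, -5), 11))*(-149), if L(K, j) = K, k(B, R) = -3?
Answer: 19519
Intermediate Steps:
A(S, D) = -3
(-128 + L(A(4, -5), 11))*(-149) = (-128 - 3)*(-149) = -131*(-149) = 19519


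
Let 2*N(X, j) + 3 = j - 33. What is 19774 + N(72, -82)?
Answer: 19715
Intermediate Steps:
N(X, j) = -18 + j/2 (N(X, j) = -3/2 + (j - 33)/2 = -3/2 + (-33 + j)/2 = -3/2 + (-33/2 + j/2) = -18 + j/2)
19774 + N(72, -82) = 19774 + (-18 + (½)*(-82)) = 19774 + (-18 - 41) = 19774 - 59 = 19715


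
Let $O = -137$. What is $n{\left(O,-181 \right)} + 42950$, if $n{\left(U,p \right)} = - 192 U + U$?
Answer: $69117$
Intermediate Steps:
$n{\left(U,p \right)} = - 191 U$
$n{\left(O,-181 \right)} + 42950 = \left(-191\right) \left(-137\right) + 42950 = 26167 + 42950 = 69117$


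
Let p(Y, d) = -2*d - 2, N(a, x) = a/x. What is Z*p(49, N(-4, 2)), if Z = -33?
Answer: -66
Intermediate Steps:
p(Y, d) = -2 - 2*d
Z*p(49, N(-4, 2)) = -33*(-2 - (-8)/2) = -33*(-2 - 2*(-2)) = -33*(-2 + 4) = -33*2 = -66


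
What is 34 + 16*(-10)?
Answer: -126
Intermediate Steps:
34 + 16*(-10) = 34 - 160 = -126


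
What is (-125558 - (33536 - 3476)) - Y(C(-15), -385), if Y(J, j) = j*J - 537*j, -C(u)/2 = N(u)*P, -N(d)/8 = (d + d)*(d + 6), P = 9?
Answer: 14606437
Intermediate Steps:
N(d) = -16*d*(6 + d) (N(d) = -8*(d + d)*(d + 6) = -8*2*d*(6 + d) = -16*d*(6 + d))
C(u) = 288*u*(6 + u) (C(u) = -2*(-16*u*(6 + u))*9 = -(-288)*u*(6 + u) = 288*u*(6 + u))
Y(J, j) = -537*j + J*j (Y(J, j) = J*j - 537*j = -537*j + J*j)
(-125558 - (33536 - 3476)) - Y(C(-15), -385) = (-125558 - (33536 - 3476)) - (-385)*(-537 + 288*(-15)*(6 - 15)) = (-125558 - 1*30060) - (-385)*(-537 + 288*(-15)*(-9)) = (-125558 - 30060) - (-385)*(-537 + 38880) = -155618 - (-385)*38343 = -155618 - 1*(-14762055) = -155618 + 14762055 = 14606437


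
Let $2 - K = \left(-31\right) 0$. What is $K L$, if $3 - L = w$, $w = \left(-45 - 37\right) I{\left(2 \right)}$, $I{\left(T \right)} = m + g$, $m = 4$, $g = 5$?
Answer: $1482$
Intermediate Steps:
$I{\left(T \right)} = 9$ ($I{\left(T \right)} = 4 + 5 = 9$)
$K = 2$ ($K = 2 - \left(-31\right) 0 = 2 - 0 = 2 + 0 = 2$)
$w = -738$ ($w = \left(-45 - 37\right) 9 = \left(-82\right) 9 = -738$)
$L = 741$ ($L = 3 - -738 = 3 + 738 = 741$)
$K L = 2 \cdot 741 = 1482$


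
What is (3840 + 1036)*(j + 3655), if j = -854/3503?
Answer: 62425531236/3503 ≈ 1.7821e+7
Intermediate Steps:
j = -854/3503 (j = -854*1/3503 = -854/3503 ≈ -0.24379)
(3840 + 1036)*(j + 3655) = (3840 + 1036)*(-854/3503 + 3655) = 4876*(12802611/3503) = 62425531236/3503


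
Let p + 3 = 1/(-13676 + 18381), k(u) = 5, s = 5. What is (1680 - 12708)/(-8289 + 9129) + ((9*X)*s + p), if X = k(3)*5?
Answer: 14608275/13174 ≈ 1108.9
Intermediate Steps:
X = 25 (X = 5*5 = 25)
p = -14114/4705 (p = -3 + 1/(-13676 + 18381) = -3 + 1/4705 = -14114/4705 ≈ -2.9998)
(1680 - 12708)/(-8289 + 9129) + ((9*X)*s + p) = (1680 - 12708)/(-8289 + 9129) + ((9*25)*5 - 14114/4705) = -11028/840 + (225*5 - 14114/4705) = -11028*1/840 + (1125 - 14114/4705) = -919/70 + 5279011/4705 = 14608275/13174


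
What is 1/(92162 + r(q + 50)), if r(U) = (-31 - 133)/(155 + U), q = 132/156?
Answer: 669/61655845 ≈ 1.0851e-5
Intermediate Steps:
q = 11/13 (q = 132*(1/156) = 11/13 ≈ 0.84615)
r(U) = -164/(155 + U)
1/(92162 + r(q + 50)) = 1/(92162 - 164/(155 + (11/13 + 50))) = 1/(92162 - 164/(155 + 661/13)) = 1/(92162 - 164/2676/13) = 1/(92162 - 164*13/2676) = 1/(92162 - 533/669) = 1/(61655845/669) = 669/61655845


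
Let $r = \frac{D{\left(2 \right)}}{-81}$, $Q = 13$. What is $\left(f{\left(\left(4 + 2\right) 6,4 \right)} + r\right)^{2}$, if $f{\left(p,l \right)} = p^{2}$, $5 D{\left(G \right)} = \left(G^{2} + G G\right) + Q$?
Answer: $\frac{30608552209}{18225} \approx 1.6795 \cdot 10^{6}$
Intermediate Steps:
$D{\left(G \right)} = \frac{13}{5} + \frac{2 G^{2}}{5}$ ($D{\left(G \right)} = \frac{\left(G^{2} + G G\right) + 13}{5} = \frac{\left(G^{2} + G^{2}\right) + 13}{5} = \frac{2 G^{2} + 13}{5} = \frac{13 + 2 G^{2}}{5} = \frac{13}{5} + \frac{2 G^{2}}{5}$)
$r = - \frac{7}{135}$ ($r = \frac{\frac{13}{5} + \frac{2 \cdot 2^{2}}{5}}{-81} = \left(\frac{13}{5} + \frac{2}{5} \cdot 4\right) \left(- \frac{1}{81}\right) = \left(\frac{13}{5} + \frac{8}{5}\right) \left(- \frac{1}{81}\right) = \frac{21}{5} \left(- \frac{1}{81}\right) = - \frac{7}{135} \approx -0.051852$)
$\left(f{\left(\left(4 + 2\right) 6,4 \right)} + r\right)^{2} = \left(\left(\left(4 + 2\right) 6\right)^{2} - \frac{7}{135}\right)^{2} = \left(\left(6 \cdot 6\right)^{2} - \frac{7}{135}\right)^{2} = \left(36^{2} - \frac{7}{135}\right)^{2} = \left(1296 - \frac{7}{135}\right)^{2} = \left(\frac{174953}{135}\right)^{2} = \frac{30608552209}{18225}$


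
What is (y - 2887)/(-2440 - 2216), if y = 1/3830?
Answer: 11057209/17832480 ≈ 0.62006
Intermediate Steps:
y = 1/3830 ≈ 0.00026110
(y - 2887)/(-2440 - 2216) = (1/3830 - 2887)/(-2440 - 2216) = -11057209/3830/(-4656) = -11057209/3830*(-1/4656) = 11057209/17832480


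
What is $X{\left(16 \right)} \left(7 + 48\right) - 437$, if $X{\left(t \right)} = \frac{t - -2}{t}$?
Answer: $- \frac{3001}{8} \approx -375.13$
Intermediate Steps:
$X{\left(t \right)} = \frac{2 + t}{t}$ ($X{\left(t \right)} = \frac{t + 2}{t} = \frac{2 + t}{t}$)
$X{\left(16 \right)} \left(7 + 48\right) - 437 = \frac{2 + 16}{16} \left(7 + 48\right) - 437 = \frac{1}{16} \cdot 18 \cdot 55 - 437 = \frac{9}{8} \cdot 55 - 437 = \frac{495}{8} - 437 = - \frac{3001}{8}$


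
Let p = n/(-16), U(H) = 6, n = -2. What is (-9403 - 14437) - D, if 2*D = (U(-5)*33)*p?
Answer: -190819/8 ≈ -23852.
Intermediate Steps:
p = ⅛ (p = -2/(-16) = -2*(-1/16) = ⅛ ≈ 0.12500)
D = 99/8 (D = ((6*33)*(⅛))/2 = (198*(⅛))/2 = (½)*(99/4) = 99/8 ≈ 12.375)
(-9403 - 14437) - D = (-9403 - 14437) - 1*99/8 = -23840 - 99/8 = -190819/8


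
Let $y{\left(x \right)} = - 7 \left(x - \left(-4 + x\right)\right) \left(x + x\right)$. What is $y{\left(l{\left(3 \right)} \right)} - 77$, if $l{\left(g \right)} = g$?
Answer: $-245$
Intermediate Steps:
$y{\left(x \right)} = - 56 x$ ($y{\left(x \right)} = - 7 \cdot 4 \cdot 2 x = - 7 \cdot 8 x = - 56 x$)
$y{\left(l{\left(3 \right)} \right)} - 77 = \left(-56\right) 3 - 77 = -168 - 77 = -245$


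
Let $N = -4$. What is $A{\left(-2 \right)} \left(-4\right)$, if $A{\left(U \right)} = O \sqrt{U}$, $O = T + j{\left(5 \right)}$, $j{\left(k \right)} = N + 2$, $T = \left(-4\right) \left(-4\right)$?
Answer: $- 56 i \sqrt{2} \approx - 79.196 i$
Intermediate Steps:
$T = 16$
$j{\left(k \right)} = -2$ ($j{\left(k \right)} = -4 + 2 = -2$)
$O = 14$ ($O = 16 - 2 = 14$)
$A{\left(U \right)} = 14 \sqrt{U}$
$A{\left(-2 \right)} \left(-4\right) = 14 \sqrt{-2} \left(-4\right) = 14 i \sqrt{2} \left(-4\right) = - 56 i \sqrt{2}$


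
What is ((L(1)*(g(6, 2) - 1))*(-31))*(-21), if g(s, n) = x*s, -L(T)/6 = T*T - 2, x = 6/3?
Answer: 42966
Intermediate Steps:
x = 2 (x = 6*(⅓) = 2)
L(T) = 12 - 6*T² (L(T) = -6*(T*T - 2) = -6*(T² - 2) = -6*(-2 + T²) = 12 - 6*T²)
g(s, n) = 2*s
((L(1)*(g(6, 2) - 1))*(-31))*(-21) = (((12 - 6*1²)*(2*6 - 1))*(-31))*(-21) = (((12 - 6*1)*(12 - 1))*(-31))*(-21) = (((12 - 6)*11)*(-31))*(-21) = ((6*11)*(-31))*(-21) = (66*(-31))*(-21) = -2046*(-21) = 42966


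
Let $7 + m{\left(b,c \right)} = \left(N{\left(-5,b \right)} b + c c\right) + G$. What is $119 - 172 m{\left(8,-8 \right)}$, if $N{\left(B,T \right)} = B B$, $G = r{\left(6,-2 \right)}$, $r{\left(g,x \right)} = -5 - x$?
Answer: $-43569$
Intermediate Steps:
$G = -3$ ($G = -5 - -2 = -5 + 2 = -3$)
$N{\left(B,T \right)} = B^{2}$
$m{\left(b,c \right)} = -10 + c^{2} + 25 b$ ($m{\left(b,c \right)} = -7 - \left(3 - c c - \left(-5\right)^{2} b\right) = -7 - \left(3 - c^{2} - 25 b\right) = -7 + \left(-3 + c^{2} + 25 b\right) = -10 + c^{2} + 25 b$)
$119 - 172 m{\left(8,-8 \right)} = 119 - 172 \left(-10 + \left(-8\right)^{2} + 25 \cdot 8\right) = 119 - 172 \left(-10 + 64 + 200\right) = 119 - 43688 = -43569$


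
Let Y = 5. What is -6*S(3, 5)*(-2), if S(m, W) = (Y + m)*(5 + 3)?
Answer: 768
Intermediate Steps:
S(m, W) = 40 + 8*m (S(m, W) = (5 + m)*(5 + 3) = (5 + m)*8 = 40 + 8*m)
-6*S(3, 5)*(-2) = -6*(40 + 8*3)*(-2) = -6*(40 + 24)*(-2) = -6*64*(-2) = -384*(-2) = 768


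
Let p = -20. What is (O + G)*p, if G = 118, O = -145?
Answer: 540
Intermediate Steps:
(O + G)*p = (-145 + 118)*(-20) = -27*(-20) = 540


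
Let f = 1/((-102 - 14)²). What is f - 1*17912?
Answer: -241023871/13456 ≈ -17912.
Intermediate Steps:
f = 1/13456 (f = 1/((-116)²) = 1/13456 ≈ 7.4316e-5)
f - 1*17912 = 1/13456 - 1*17912 = 1/13456 - 17912 = -241023871/13456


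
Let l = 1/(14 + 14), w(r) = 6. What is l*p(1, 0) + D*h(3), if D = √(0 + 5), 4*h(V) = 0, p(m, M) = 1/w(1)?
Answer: 1/168 ≈ 0.0059524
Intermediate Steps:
p(m, M) = ⅙ (p(m, M) = 1/6 = ⅙)
h(V) = 0 (h(V) = (¼)*0 = 0)
D = √5 ≈ 2.2361
l = 1/28 ≈ 0.035714
l*p(1, 0) + D*h(3) = (1/28)*(⅙) + √5*0 = 1/168 + 0 = 1/168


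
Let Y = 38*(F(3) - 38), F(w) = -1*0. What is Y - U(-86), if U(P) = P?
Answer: -1358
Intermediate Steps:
F(w) = 0
Y = -1444 (Y = 38*(0 - 38) = 38*(-38) = -1444)
Y - U(-86) = -1444 - 1*(-86) = -1444 + 86 = -1358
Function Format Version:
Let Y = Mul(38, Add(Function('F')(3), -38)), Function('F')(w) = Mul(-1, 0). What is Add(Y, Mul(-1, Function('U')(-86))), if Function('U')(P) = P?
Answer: -1358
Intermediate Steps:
Function('F')(w) = 0
Y = -1444 (Y = Mul(38, Add(0, -38)) = Mul(38, -38) = -1444)
Add(Y, Mul(-1, Function('U')(-86))) = Add(-1444, Mul(-1, -86)) = Add(-1444, 86) = -1358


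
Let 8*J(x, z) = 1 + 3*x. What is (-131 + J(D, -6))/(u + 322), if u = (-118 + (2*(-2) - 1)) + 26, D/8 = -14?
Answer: -461/600 ≈ -0.76833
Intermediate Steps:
D = -112 (D = 8*(-14) = -112)
J(x, z) = 1/8 + 3*x/8 (J(x, z) = (1 + 3*x)/8 = 1/8 + 3*x/8)
u = -97 (u = (-118 + (-4 - 1)) + 26 = (-118 - 5) + 26 = -123 + 26 = -97)
(-131 + J(D, -6))/(u + 322) = (-131 + (1/8 + (3/8)*(-112)))/(-97 + 322) = (-131 + (1/8 - 42))/225 = (-131 - 335/8)*(1/225) = -1383/8*1/225 = -461/600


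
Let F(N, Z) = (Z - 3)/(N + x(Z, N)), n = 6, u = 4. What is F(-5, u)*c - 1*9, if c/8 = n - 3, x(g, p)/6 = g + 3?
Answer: -309/37 ≈ -8.3513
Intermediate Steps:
x(g, p) = 18 + 6*g (x(g, p) = 6*(g + 3) = 6*(3 + g) = 18 + 6*g)
F(N, Z) = (-3 + Z)/(18 + N + 6*Z) (F(N, Z) = (Z - 3)/(N + (18 + 6*Z)) = (-3 + Z)/(18 + N + 6*Z))
c = 24 (c = 8*(6 - 3) = 8*3 = 24)
F(-5, u)*c - 1*9 = ((-3 + 4)/(18 - 5 + 6*4))*24 - 1*9 = (1/(18 - 5 + 24))*24 - 9 = (1/37)*24 - 9 = 24/37 - 9 = -309/37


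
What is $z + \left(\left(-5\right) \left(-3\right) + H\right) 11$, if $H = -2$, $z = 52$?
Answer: $195$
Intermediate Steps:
$z + \left(\left(-5\right) \left(-3\right) + H\right) 11 = 52 + \left(\left(-5\right) \left(-3\right) - 2\right) 11 = 52 + \left(15 - 2\right) 11 = 52 + 13 \cdot 11 = 52 + 143 = 195$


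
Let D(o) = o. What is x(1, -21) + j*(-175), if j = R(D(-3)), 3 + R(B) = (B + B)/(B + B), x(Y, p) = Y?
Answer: 351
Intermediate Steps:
R(B) = -2 (R(B) = -3 + (B + B)/(B + B) = -3 + (2*B)/((2*B)) = -3 + (2*B)*(1/(2*B)) = -3 + 1 = -2)
j = -2
x(1, -21) + j*(-175) = 1 - 2*(-175) = 1 + 350 = 351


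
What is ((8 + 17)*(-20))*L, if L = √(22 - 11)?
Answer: -500*√11 ≈ -1658.3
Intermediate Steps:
L = √11 ≈ 3.3166
((8 + 17)*(-20))*L = ((8 + 17)*(-20))*√11 = (25*(-20))*√11 = -500*√11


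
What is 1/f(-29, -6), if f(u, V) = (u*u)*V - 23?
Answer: -1/5069 ≈ -0.00019728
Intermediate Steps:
f(u, V) = -23 + V*u² (f(u, V) = u²*V - 23 = V*u² - 23 = -23 + V*u²)
1/f(-29, -6) = 1/(-23 - 6*(-29)²) = 1/(-23 - 6*841) = 1/(-23 - 5046) = 1/(-5069) = -1/5069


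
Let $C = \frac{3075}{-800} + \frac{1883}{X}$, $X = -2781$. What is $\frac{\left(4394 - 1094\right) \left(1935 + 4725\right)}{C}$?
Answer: $- \frac{1955866176000}{402319} \approx -4.8615 \cdot 10^{6}$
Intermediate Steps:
$C = - \frac{402319}{88992}$ ($C = \frac{3075}{-800} + \frac{1883}{-2781} = 3075 \left(- \frac{1}{800}\right) + 1883 \left(- \frac{1}{2781}\right) = - \frac{123}{32} - \frac{1883}{2781} = - \frac{402319}{88992} \approx -4.5208$)
$\frac{\left(4394 - 1094\right) \left(1935 + 4725\right)}{C} = \frac{\left(4394 - 1094\right) \left(1935 + 4725\right)}{- \frac{402319}{88992}} = 3300 \cdot 6660 \left(- \frac{88992}{402319}\right) = 21978000 \left(- \frac{88992}{402319}\right) = - \frac{1955866176000}{402319}$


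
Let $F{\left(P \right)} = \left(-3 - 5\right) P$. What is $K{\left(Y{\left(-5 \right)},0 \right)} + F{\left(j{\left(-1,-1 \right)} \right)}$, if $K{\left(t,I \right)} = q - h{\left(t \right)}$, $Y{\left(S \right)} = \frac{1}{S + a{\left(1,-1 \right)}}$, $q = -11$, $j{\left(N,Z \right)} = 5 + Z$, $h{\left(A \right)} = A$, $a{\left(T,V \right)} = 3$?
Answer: $- \frac{85}{2} \approx -42.5$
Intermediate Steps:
$Y{\left(S \right)} = \frac{1}{3 + S}$ ($Y{\left(S \right)} = \frac{1}{S + 3} = \frac{1}{3 + S}$)
$F{\left(P \right)} = - 8 P$
$K{\left(t,I \right)} = -11 - t$
$K{\left(Y{\left(-5 \right)},0 \right)} + F{\left(j{\left(-1,-1 \right)} \right)} = \left(-11 - \frac{1}{3 - 5}\right) - 8 \left(5 - 1\right) = \left(-11 - \frac{1}{-2}\right) - 32 = \left(-11 - - \frac{1}{2}\right) - 32 = \left(-11 + \frac{1}{2}\right) - 32 = - \frac{21}{2} - 32 = - \frac{85}{2}$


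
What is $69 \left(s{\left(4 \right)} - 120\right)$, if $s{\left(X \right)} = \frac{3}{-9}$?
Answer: $-8303$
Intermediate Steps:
$s{\left(X \right)} = - \frac{1}{3}$ ($s{\left(X \right)} = 3 \left(- \frac{1}{9}\right) = - \frac{1}{3}$)
$69 \left(s{\left(4 \right)} - 120\right) = 69 \left(- \frac{1}{3} - 120\right) = 69 \left(- \frac{361}{3}\right) = -8303$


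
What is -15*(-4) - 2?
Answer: 58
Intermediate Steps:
-15*(-4) - 2 = 60 - 2 = 58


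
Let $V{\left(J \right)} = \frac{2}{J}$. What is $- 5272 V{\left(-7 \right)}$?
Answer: $\frac{10544}{7} \approx 1506.3$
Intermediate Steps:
$- 5272 V{\left(-7 \right)} = - 5272 \frac{2}{-7} = - 5272 \cdot 2 \left(- \frac{1}{7}\right) = \left(-5272\right) \left(- \frac{2}{7}\right) = \frac{10544}{7}$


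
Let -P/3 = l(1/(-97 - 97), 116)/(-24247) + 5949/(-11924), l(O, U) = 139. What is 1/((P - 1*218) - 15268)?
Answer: -289121228/4476893628291 ≈ -6.4581e-5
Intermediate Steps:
P = 437708517/289121228 (P = -3*(139/(-24247) + 5949/(-11924)) = -3*(139*(-1/24247) + 5949*(-1/11924)) = -3*(-139/24247 - 5949/11924) = -3*(-145902839/289121228) = 437708517/289121228 ≈ 1.5139)
1/((P - 1*218) - 15268) = 1/((437708517/289121228 - 1*218) - 15268) = 1/((437708517/289121228 - 218) - 15268) = 1/(-62590719187/289121228 - 15268) = 1/(-4476893628291/289121228) = -289121228/4476893628291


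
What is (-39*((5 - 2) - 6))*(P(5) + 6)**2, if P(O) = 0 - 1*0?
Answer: 4212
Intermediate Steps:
P(O) = 0 (P(O) = 0 + 0 = 0)
(-39*((5 - 2) - 6))*(P(5) + 6)**2 = (-39*((5 - 2) - 6))*(0 + 6)**2 = -39*(3 - 6)*6**2 = -39*(-3)*36 = 117*36 = 4212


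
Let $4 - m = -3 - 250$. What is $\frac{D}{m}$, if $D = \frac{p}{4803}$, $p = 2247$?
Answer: $\frac{749}{411457} \approx 0.0018204$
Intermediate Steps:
$D = \frac{749}{1601}$ ($D = \frac{2247}{4803} = 2247 \cdot \frac{1}{4803} = \frac{749}{1601} \approx 0.46783$)
$m = 257$ ($m = 4 - \left(-3 - 250\right) = 4 - -253 = 4 + 253 = 257$)
$\frac{D}{m} = \frac{749}{1601 \cdot 257} = \frac{749}{1601} \cdot \frac{1}{257} = \frac{749}{411457}$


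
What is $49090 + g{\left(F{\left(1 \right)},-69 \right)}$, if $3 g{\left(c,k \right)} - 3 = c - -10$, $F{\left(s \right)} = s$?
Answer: $\frac{147284}{3} \approx 49095.0$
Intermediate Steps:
$g{\left(c,k \right)} = \frac{13}{3} + \frac{c}{3}$ ($g{\left(c,k \right)} = 1 + \frac{c - -10}{3} = 1 + \frac{c + 10}{3} = 1 + \frac{10 + c}{3} = 1 + \left(\frac{10}{3} + \frac{c}{3}\right) = \frac{13}{3} + \frac{c}{3}$)
$49090 + g{\left(F{\left(1 \right)},-69 \right)} = 49090 + \left(\frac{13}{3} + \frac{1}{3} \cdot 1\right) = 49090 + \left(\frac{13}{3} + \frac{1}{3}\right) = 49090 + \frac{14}{3} = \frac{147284}{3}$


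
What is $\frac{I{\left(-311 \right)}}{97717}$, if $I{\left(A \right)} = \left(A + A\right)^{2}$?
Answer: $\frac{386884}{97717} \approx 3.9592$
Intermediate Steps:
$I{\left(A \right)} = 4 A^{2}$ ($I{\left(A \right)} = \left(2 A\right)^{2} = 4 A^{2}$)
$\frac{I{\left(-311 \right)}}{97717} = \frac{4 \left(-311\right)^{2}}{97717} = 4 \cdot 96721 \cdot \frac{1}{97717} = 386884 \cdot \frac{1}{97717} = \frac{386884}{97717}$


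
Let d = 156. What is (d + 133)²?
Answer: 83521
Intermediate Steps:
(d + 133)² = (156 + 133)² = 289² = 83521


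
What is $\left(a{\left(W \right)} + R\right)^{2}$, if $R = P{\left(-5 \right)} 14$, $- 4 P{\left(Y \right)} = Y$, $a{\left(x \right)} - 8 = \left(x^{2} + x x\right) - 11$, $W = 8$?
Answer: $\frac{81225}{4} \approx 20306.0$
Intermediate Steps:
$a{\left(x \right)} = -3 + 2 x^{2}$ ($a{\left(x \right)} = 8 - \left(11 - x^{2} - x x\right) = 8 + \left(\left(x^{2} + x^{2}\right) - 11\right) = 8 + \left(2 x^{2} - 11\right) = 8 + \left(-11 + 2 x^{2}\right) = -3 + 2 x^{2}$)
$P{\left(Y \right)} = - \frac{Y}{4}$
$R = \frac{35}{2}$ ($R = \left(- \frac{1}{4}\right) \left(-5\right) 14 = \frac{5}{4} \cdot 14 = \frac{35}{2} \approx 17.5$)
$\left(a{\left(W \right)} + R\right)^{2} = \left(\left(-3 + 2 \cdot 8^{2}\right) + \frac{35}{2}\right)^{2} = \left(\left(-3 + 2 \cdot 64\right) + \frac{35}{2}\right)^{2} = \left(\left(-3 + 128\right) + \frac{35}{2}\right)^{2} = \left(125 + \frac{35}{2}\right)^{2} = \left(\frac{285}{2}\right)^{2} = \frac{81225}{4}$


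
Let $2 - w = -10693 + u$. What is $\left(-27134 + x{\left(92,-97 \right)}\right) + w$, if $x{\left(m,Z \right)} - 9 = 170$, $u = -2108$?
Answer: $-14152$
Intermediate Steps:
$x{\left(m,Z \right)} = 179$ ($x{\left(m,Z \right)} = 9 + 170 = 179$)
$w = 12803$ ($w = 2 - \left(-10693 - 2108\right) = 2 - -12801 = 2 + 12801 = 12803$)
$\left(-27134 + x{\left(92,-97 \right)}\right) + w = \left(-27134 + 179\right) + 12803 = -26955 + 12803 = -14152$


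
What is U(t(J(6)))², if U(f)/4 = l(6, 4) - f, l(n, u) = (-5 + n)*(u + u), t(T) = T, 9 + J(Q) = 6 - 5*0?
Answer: 1936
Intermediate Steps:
J(Q) = -3 (J(Q) = -9 + (6 - 5*0) = -9 + (6 + 0) = -9 + 6 = -3)
l(n, u) = 2*u*(-5 + n) (l(n, u) = (-5 + n)*(2*u) = 2*u*(-5 + n))
U(f) = 32 - 4*f (U(f) = 4*(2*4*(-5 + 6) - f) = 4*(2*4*1 - f) = 4*(8 - f) = 32 - 4*f)
U(t(J(6)))² = (32 - 4*(-3))² = (32 + 12)² = 44² = 1936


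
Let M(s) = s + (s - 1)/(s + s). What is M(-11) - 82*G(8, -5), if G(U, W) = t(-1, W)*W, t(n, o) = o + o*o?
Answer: 90085/11 ≈ 8189.5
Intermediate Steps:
t(n, o) = o + o²
G(U, W) = W²*(1 + W) (G(U, W) = (W*(1 + W))*W = W²*(1 + W))
M(s) = s + (-1 + s)/(2*s) (M(s) = s + (-1 + s)/((2*s)) = s + (-1 + s)*(1/(2*s)) = s + (-1 + s)/(2*s))
M(-11) - 82*G(8, -5) = (½ - 11 - ½/(-11)) - 82*(-5)²*(1 - 5) = (½ - 11 - ½*(-1/11)) - 2050*(-4) = (½ - 11 + 1/22) - 82*(-100) = -115/11 + 8200 = 90085/11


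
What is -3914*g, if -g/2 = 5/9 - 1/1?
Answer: -31312/9 ≈ -3479.1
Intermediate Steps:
g = 8/9 (g = -2*(5/9 - 1/1) = -2*(5*(⅑) - 1*1) = -2*(5/9 - 1) = -2*(-4/9) = 8/9 ≈ 0.88889)
-3914*g = -3914*8/9 = -31312/9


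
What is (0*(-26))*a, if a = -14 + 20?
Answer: 0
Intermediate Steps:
a = 6
(0*(-26))*a = (0*(-26))*6 = 0*6 = 0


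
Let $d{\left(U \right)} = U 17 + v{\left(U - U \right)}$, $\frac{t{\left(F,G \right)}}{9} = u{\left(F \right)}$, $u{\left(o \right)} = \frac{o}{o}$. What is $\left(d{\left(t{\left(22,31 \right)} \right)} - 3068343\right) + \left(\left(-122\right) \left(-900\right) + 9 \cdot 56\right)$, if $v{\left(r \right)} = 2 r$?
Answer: $-2957886$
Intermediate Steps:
$u{\left(o \right)} = 1$
$t{\left(F,G \right)} = 9$ ($t{\left(F,G \right)} = 9 \cdot 1 = 9$)
$d{\left(U \right)} = 17 U$ ($d{\left(U \right)} = U 17 + 2 \left(U - U\right) = 17 U + 2 \cdot 0 = 17 U + 0 = 17 U$)
$\left(d{\left(t{\left(22,31 \right)} \right)} - 3068343\right) + \left(\left(-122\right) \left(-900\right) + 9 \cdot 56\right) = \left(17 \cdot 9 - 3068343\right) + \left(\left(-122\right) \left(-900\right) + 9 \cdot 56\right) = \left(153 - 3068343\right) + \left(109800 + 504\right) = -3068190 + 110304 = -2957886$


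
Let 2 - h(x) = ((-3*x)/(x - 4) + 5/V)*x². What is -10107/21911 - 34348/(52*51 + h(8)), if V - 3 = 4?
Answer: -2739947209/229473903 ≈ -11.940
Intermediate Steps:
V = 7 (V = 3 + 4 = 7)
h(x) = 2 - x²*(5/7 - 3*x/(-4 + x)) (h(x) = 2 - ((-3*x)/(x - 4) + 5/7)*x² = 2 - ((-3*x)/(-4 + x) + 5*(⅐))*x² = 2 - (-3*x/(-4 + x) + 5/7)*x² = 2 - (5/7 - 3*x/(-4 + x))*x² = 2 - x²*(5/7 - 3*x/(-4 + x)))
-10107/21911 - 34348/(52*51 + h(8)) = -10107/21911 - 34348/(52*51 + 2*(-28 + 7*8 + 8*8³ + 10*8²)/(7*(-4 + 8))) = -10107*1/21911 - 34348/(2652 + (2/7)*(-28 + 56 + 8*512 + 10*64)/4) = -10107/21911 - 34348/(2652 + (2/7)*(¼)*(-28 + 56 + 4096 + 640)) = -10107/21911 - 34348/(2652 + (2/7)*(¼)*4764) = -10107/21911 - 34348/(2652 + 2382/7) = -10107/21911 - 34348/20946/7 = -10107/21911 - 34348*7/20946 = -10107/21911 - 120218/10473 = -2739947209/229473903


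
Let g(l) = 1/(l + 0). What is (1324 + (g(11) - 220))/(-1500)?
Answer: -2429/3300 ≈ -0.73606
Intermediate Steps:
g(l) = 1/l
(1324 + (g(11) - 220))/(-1500) = (1324 + (1/11 - 220))/(-1500) = (1324 + (1/11 - 220))*(-1/1500) = (1324 - 2419/11)*(-1/1500) = (12145/11)*(-1/1500) = -2429/3300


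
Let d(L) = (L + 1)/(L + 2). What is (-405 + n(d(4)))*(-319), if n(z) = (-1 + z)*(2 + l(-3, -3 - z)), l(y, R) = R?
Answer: 4647511/36 ≈ 1.2910e+5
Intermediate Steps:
d(L) = (1 + L)/(2 + L)
n(z) = (-1 + z)*(-1 - z) (n(z) = (-1 + z)*(2 + (-3 - z)) = (-1 + z)*(-1 - z))
(-405 + n(d(4)))*(-319) = (-405 + (1 - ((1 + 4)/(2 + 4))²))*(-319) = (-405 + (1 - (5/6)²))*(-319) = (-405 + (1 - ((⅙)*5)²))*(-319) = (-405 + (1 - (⅚)²))*(-319) = (-405 + (1 - 1*25/36))*(-319) = (-405 + (1 - 25/36))*(-319) = (-405 + 11/36)*(-319) = -14569/36*(-319) = 4647511/36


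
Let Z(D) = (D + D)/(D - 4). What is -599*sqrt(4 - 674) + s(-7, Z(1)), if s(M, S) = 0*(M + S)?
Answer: -599*I*sqrt(670) ≈ -15505.0*I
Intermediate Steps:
Z(D) = 2*D/(-4 + D) (Z(D) = (2*D)/(-4 + D) = 2*D/(-4 + D))
s(M, S) = 0
-599*sqrt(4 - 674) + s(-7, Z(1)) = -599*sqrt(4 - 674) + 0 = -599*I*sqrt(670) + 0 = -599*I*sqrt(670)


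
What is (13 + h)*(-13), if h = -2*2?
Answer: -117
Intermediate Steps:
h = -4
(13 + h)*(-13) = (13 - 4)*(-13) = 9*(-13) = -117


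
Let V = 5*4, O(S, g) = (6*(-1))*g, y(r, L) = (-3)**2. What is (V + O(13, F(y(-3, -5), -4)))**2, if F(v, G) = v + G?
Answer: 100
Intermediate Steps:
y(r, L) = 9
F(v, G) = G + v
O(S, g) = -6*g
V = 20
(V + O(13, F(y(-3, -5), -4)))**2 = (20 - 6*(-4 + 9))**2 = (20 - 6*5)**2 = (20 - 30)**2 = (-10)**2 = 100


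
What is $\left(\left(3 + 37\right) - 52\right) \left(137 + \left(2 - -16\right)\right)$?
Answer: $-1860$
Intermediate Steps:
$\left(\left(3 + 37\right) - 52\right) \left(137 + \left(2 - -16\right)\right) = \left(40 - 52\right) \left(137 + \left(2 + 16\right)\right) = - 12 \left(137 + 18\right) = \left(-12\right) 155 = -1860$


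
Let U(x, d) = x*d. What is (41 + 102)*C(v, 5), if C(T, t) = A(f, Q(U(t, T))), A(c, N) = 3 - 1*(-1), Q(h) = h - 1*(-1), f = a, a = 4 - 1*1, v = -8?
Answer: 572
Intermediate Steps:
U(x, d) = d*x
a = 3 (a = 4 - 1 = 3)
f = 3
Q(h) = 1 + h (Q(h) = h + 1 = 1 + h)
A(c, N) = 4 (A(c, N) = 3 + 1 = 4)
C(T, t) = 4
(41 + 102)*C(v, 5) = (41 + 102)*4 = 143*4 = 572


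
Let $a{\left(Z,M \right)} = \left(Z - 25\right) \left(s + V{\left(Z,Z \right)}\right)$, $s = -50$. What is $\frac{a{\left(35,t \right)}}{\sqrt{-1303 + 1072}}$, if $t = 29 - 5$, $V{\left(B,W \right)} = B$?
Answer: $\frac{50 i \sqrt{231}}{77} \approx 9.8693 i$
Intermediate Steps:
$t = 24$ ($t = 29 - 5 = 24$)
$a{\left(Z,M \right)} = \left(-50 + Z\right) \left(-25 + Z\right)$ ($a{\left(Z,M \right)} = \left(Z - 25\right) \left(-50 + Z\right) = \left(-25 + Z\right) \left(-50 + Z\right) = \left(-50 + Z\right) \left(-25 + Z\right)$)
$\frac{a{\left(35,t \right)}}{\sqrt{-1303 + 1072}} = \frac{1250 + 35^{2} - 2625}{\sqrt{-1303 + 1072}} = \frac{1250 + 1225 - 2625}{\sqrt{-231}} = - \frac{150}{i \sqrt{231}} = - 150 \left(- \frac{i \sqrt{231}}{231}\right) = \frac{50 i \sqrt{231}}{77}$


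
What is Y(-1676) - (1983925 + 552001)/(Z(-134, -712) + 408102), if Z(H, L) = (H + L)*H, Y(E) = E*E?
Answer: 732391471445/260733 ≈ 2.8090e+6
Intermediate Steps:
Y(E) = E²
Z(H, L) = H*(H + L)
Y(-1676) - (1983925 + 552001)/(Z(-134, -712) + 408102) = (-1676)² - (1983925 + 552001)/(-134*(-134 - 712) + 408102) = 2808976 - 2535926/(-134*(-846) + 408102) = 2808976 - 2535926/(113364 + 408102) = 2808976 - 2535926/521466 = 2808976 - 1*1267963/260733 = 2808976 - 1267963/260733 = 732391471445/260733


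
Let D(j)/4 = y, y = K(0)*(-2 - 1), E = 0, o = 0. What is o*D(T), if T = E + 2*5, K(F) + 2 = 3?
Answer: 0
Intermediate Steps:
K(F) = 1 (K(F) = -2 + 3 = 1)
T = 10 (T = 0 + 2*5 = 0 + 10 = 10)
y = -3 (y = 1*(-2 - 1) = 1*(-3) = -3)
D(j) = -12 (D(j) = 4*(-3) = -12)
o*D(T) = 0*(-12) = 0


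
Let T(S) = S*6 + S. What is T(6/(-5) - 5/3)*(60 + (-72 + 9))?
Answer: 301/5 ≈ 60.200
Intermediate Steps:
T(S) = 7*S (T(S) = 6*S + S = 7*S)
T(6/(-5) - 5/3)*(60 + (-72 + 9)) = (7*(6/(-5) - 5/3))*(60 + (-72 + 9)) = (7*(6*(-1/5) - 5*1/3))*(60 - 63) = (7*(-6/5 - 5/3))*(-3) = (7*(-43/15))*(-3) = -301/15*(-3) = 301/5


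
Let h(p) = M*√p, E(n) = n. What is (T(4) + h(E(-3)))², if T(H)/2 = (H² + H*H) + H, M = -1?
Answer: (72 - I*√3)² ≈ 5181.0 - 249.42*I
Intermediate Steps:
T(H) = 2*H + 4*H² (T(H) = 2*((H² + H*H) + H) = 2*((H² + H²) + H) = 2*(2*H² + H) = 2*(H + 2*H²) = 2*H + 4*H²)
h(p) = -√p
(T(4) + h(E(-3)))² = (2*4*(1 + 2*4) - √(-3))² = (2*4*(1 + 8) - I*√3)² = (2*4*9 - I*√3)² = (72 - I*√3)²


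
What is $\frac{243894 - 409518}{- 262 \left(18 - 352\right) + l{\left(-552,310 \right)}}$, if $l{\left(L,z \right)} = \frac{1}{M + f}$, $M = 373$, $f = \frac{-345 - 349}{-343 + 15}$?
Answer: $- \frac{424542619}{224308534} \approx -1.8927$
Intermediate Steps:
$f = \frac{347}{164}$ ($f = - \frac{694}{-328} = \left(-694\right) \left(- \frac{1}{328}\right) = \frac{347}{164} \approx 2.1159$)
$l{\left(L,z \right)} = \frac{164}{61519}$ ($l{\left(L,z \right)} = \frac{1}{373 + \frac{347}{164}} = \frac{1}{\frac{61519}{164}} = \frac{164}{61519}$)
$\frac{243894 - 409518}{- 262 \left(18 - 352\right) + l{\left(-552,310 \right)}} = \frac{243894 - 409518}{- 262 \left(18 - 352\right) + \frac{164}{61519}} = - \frac{165624}{\left(-262\right) \left(-334\right) + \frac{164}{61519}} = - \frac{165624}{87508 + \frac{164}{61519}} = - \frac{165624}{\frac{5383404816}{61519}} = \left(-165624\right) \frac{61519}{5383404816} = - \frac{424542619}{224308534}$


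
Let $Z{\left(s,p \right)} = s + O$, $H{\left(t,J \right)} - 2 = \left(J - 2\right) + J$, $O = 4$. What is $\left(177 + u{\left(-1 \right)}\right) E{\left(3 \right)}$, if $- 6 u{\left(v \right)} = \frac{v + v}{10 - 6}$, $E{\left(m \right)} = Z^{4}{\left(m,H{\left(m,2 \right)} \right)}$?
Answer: $\frac{5102125}{12} \approx 4.2518 \cdot 10^{5}$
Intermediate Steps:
$H{\left(t,J \right)} = 2 J$ ($H{\left(t,J \right)} = 2 + \left(\left(J - 2\right) + J\right) = 2 + \left(\left(-2 + J\right) + J\right) = 2 + \left(-2 + 2 J\right) = 2 J$)
$Z{\left(s,p \right)} = 4 + s$ ($Z{\left(s,p \right)} = s + 4 = 4 + s$)
$E{\left(m \right)} = \left(4 + m\right)^{4}$
$u{\left(v \right)} = - \frac{v}{12}$ ($u{\left(v \right)} = - \frac{\left(v + v\right) \frac{1}{10 - 6}}{6} = - \frac{2 v \frac{1}{4}}{6} = - \frac{\frac{1}{2} v}{6} = - \frac{v}{12}$)
$\left(177 + u{\left(-1 \right)}\right) E{\left(3 \right)} = \left(177 - - \frac{1}{12}\right) \left(4 + 3\right)^{4} = \left(177 + \frac{1}{12}\right) 7^{4} = \frac{2125}{12} \cdot 2401 = \frac{5102125}{12}$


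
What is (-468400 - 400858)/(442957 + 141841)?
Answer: -434629/292399 ≈ -1.4864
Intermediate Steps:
(-468400 - 400858)/(442957 + 141841) = -869258/584798 = -869258*1/584798 = -434629/292399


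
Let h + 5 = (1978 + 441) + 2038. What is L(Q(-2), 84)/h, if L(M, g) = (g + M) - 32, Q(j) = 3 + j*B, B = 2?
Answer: 17/1484 ≈ 0.011456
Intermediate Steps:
Q(j) = 3 + 2*j (Q(j) = 3 + j*2 = 3 + 2*j)
L(M, g) = -32 + M + g (L(M, g) = (M + g) - 32 = -32 + M + g)
h = 4452 (h = -5 + ((1978 + 441) + 2038) = -5 + (2419 + 2038) = -5 + 4457 = 4452)
L(Q(-2), 84)/h = (-32 + (3 + 2*(-2)) + 84)/4452 = (-32 + (3 - 4) + 84)*(1/4452) = (-32 - 1 + 84)*(1/4452) = 51*(1/4452) = 17/1484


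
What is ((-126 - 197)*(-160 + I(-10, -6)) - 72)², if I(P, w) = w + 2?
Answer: 2798410000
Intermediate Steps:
I(P, w) = 2 + w
((-126 - 197)*(-160 + I(-10, -6)) - 72)² = ((-126 - 197)*(-160 + (2 - 6)) - 72)² = (-323*(-160 - 4) - 72)² = (-323*(-164) - 72)² = (52972 - 72)² = 52900² = 2798410000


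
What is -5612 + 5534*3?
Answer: 10990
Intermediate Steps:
-5612 + 5534*3 = -5612 + 16602 = 10990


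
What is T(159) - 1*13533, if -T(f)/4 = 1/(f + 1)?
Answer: -541321/40 ≈ -13533.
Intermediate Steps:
T(f) = -4/(1 + f) (T(f) = -4/(f + 1) = -4/(1 + f))
T(159) - 1*13533 = -4/(1 + 159) - 1*13533 = -4/160 - 13533 = -4*1/160 - 13533 = -1/40 - 13533 = -541321/40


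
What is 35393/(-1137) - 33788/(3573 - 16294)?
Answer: -411817397/14463777 ≈ -28.472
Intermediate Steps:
35393/(-1137) - 33788/(3573 - 16294) = 35393*(-1/1137) - 33788/(-12721) = -35393/1137 - 33788*(-1/12721) = -35393/1137 + 33788/12721 = -411817397/14463777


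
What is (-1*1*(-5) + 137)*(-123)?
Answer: -17466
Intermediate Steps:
(-1*1*(-5) + 137)*(-123) = (-1*(-5) + 137)*(-123) = (5 + 137)*(-123) = 142*(-123) = -17466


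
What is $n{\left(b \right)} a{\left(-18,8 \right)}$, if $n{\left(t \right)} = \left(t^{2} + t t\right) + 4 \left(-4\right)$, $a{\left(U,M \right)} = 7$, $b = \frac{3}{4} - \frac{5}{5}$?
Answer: $- \frac{889}{8} \approx -111.13$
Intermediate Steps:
$b = - \frac{1}{4}$ ($b = 3 \cdot \frac{1}{4} - 1 = \frac{3}{4} - 1 = - \frac{1}{4} \approx -0.25$)
$n{\left(t \right)} = -16 + 2 t^{2}$ ($n{\left(t \right)} = \left(t^{2} + t^{2}\right) - 16 = 2 t^{2} - 16 = -16 + 2 t^{2}$)
$n{\left(b \right)} a{\left(-18,8 \right)} = \left(-16 + 2 \left(- \frac{1}{4}\right)^{2}\right) 7 = \left(-16 + 2 \cdot \frac{1}{16}\right) 7 = \left(-16 + \frac{1}{8}\right) 7 = \left(- \frac{127}{8}\right) 7 = - \frac{889}{8}$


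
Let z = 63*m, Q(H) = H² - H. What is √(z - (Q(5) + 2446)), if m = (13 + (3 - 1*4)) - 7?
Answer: 3*I*√239 ≈ 46.379*I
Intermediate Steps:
m = 5 (m = (13 + (3 - 4)) - 7 = (13 - 1) - 7 = 12 - 7 = 5)
z = 315 (z = 63*5 = 315)
√(z - (Q(5) + 2446)) = √(315 - (5*(-1 + 5) + 2446)) = √(315 - (5*4 + 2446)) = √(315 - (20 + 2446)) = √(315 - 1*2466) = √(315 - 2466) = √(-2151) = 3*I*√239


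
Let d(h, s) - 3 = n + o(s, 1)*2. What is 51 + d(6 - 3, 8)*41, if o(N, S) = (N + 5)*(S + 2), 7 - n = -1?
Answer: 3700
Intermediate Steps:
n = 8 (n = 7 - 1*(-1) = 7 + 1 = 8)
o(N, S) = (2 + S)*(5 + N) (o(N, S) = (5 + N)*(2 + S) = (2 + S)*(5 + N))
d(h, s) = 41 + 6*s (d(h, s) = 3 + (8 + (10 + 2*s + 5*1 + s*1)*2) = 3 + (8 + (10 + 2*s + 5 + s)*2) = 3 + (8 + (15 + 3*s)*2) = 3 + (8 + (30 + 6*s)) = 3 + (38 + 6*s) = 41 + 6*s)
51 + d(6 - 3, 8)*41 = 51 + (41 + 6*8)*41 = 51 + (41 + 48)*41 = 51 + 89*41 = 51 + 3649 = 3700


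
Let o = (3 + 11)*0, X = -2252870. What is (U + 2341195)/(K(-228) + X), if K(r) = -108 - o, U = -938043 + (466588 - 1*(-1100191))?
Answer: -2969931/2252978 ≈ -1.3182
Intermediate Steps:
o = 0 (o = 14*0 = 0)
U = 628736 (U = -938043 + (466588 + 1100191) = -938043 + 1566779 = 628736)
K(r) = -108 (K(r) = -108 - 1*0 = -108 + 0 = -108)
(U + 2341195)/(K(-228) + X) = (628736 + 2341195)/(-108 - 2252870) = 2969931/(-2252978) = 2969931*(-1/2252978) = -2969931/2252978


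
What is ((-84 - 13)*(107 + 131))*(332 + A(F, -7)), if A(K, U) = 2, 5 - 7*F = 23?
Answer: -7710724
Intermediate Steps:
F = -18/7 (F = 5/7 - ⅐*23 = 5/7 - 23/7 = -18/7 ≈ -2.5714)
((-84 - 13)*(107 + 131))*(332 + A(F, -7)) = ((-84 - 13)*(107 + 131))*(332 + 2) = -97*238*334 = -23086*334 = -7710724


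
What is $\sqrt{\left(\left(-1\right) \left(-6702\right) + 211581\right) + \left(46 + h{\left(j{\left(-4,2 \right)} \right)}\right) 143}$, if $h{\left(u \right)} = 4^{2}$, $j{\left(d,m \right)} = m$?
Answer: $\sqrt{227149} \approx 476.6$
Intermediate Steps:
$h{\left(u \right)} = 16$
$\sqrt{\left(\left(-1\right) \left(-6702\right) + 211581\right) + \left(46 + h{\left(j{\left(-4,2 \right)} \right)}\right) 143} = \sqrt{\left(\left(-1\right) \left(-6702\right) + 211581\right) + \left(46 + 16\right) 143} = \sqrt{\left(6702 + 211581\right) + 62 \cdot 143} = \sqrt{218283 + 8866} = \sqrt{227149}$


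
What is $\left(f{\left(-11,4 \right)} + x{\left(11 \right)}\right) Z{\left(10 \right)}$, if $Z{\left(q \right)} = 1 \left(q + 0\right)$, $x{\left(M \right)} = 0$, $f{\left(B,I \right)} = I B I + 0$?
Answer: $-1760$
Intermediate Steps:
$f{\left(B,I \right)} = B I^{2}$ ($f{\left(B,I \right)} = B I I + 0 = B I^{2} + 0 = B I^{2}$)
$Z{\left(q \right)} = q$ ($Z{\left(q \right)} = 1 q = q$)
$\left(f{\left(-11,4 \right)} + x{\left(11 \right)}\right) Z{\left(10 \right)} = \left(- 11 \cdot 4^{2} + 0\right) 10 = \left(\left(-11\right) 16 + 0\right) 10 = \left(-176 + 0\right) 10 = \left(-176\right) 10 = -1760$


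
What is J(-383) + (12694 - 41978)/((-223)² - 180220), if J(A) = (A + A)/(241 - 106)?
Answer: -3555658/652455 ≈ -5.4497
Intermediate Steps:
J(A) = 2*A/135 (J(A) = (2*A)/135 = (2*A)*(1/135) = 2*A/135)
J(-383) + (12694 - 41978)/((-223)² - 180220) = (2/135)*(-383) + (12694 - 41978)/((-223)² - 180220) = -766/135 - 29284/(49729 - 180220) = -766/135 - 29284/(-130491) = -766/135 - 29284*(-1/130491) = -766/135 + 29284/130491 = -3555658/652455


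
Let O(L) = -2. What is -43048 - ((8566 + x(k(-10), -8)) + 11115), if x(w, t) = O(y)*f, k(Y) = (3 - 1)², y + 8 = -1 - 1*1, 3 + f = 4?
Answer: -62727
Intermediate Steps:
f = 1 (f = -3 + 4 = 1)
y = -10 (y = -8 + (-1 - 1*1) = -8 + (-1 - 1) = -8 - 2 = -10)
k(Y) = 4 (k(Y) = 2² = 4)
x(w, t) = -2 (x(w, t) = -2*1 = -2)
-43048 - ((8566 + x(k(-10), -8)) + 11115) = -43048 - ((8566 - 2) + 11115) = -43048 - (8564 + 11115) = -43048 - 1*19679 = -43048 - 19679 = -62727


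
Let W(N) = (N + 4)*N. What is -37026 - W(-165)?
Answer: -63591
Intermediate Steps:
W(N) = N*(4 + N) (W(N) = (4 + N)*N = N*(4 + N))
-37026 - W(-165) = -37026 - (-165)*(4 - 165) = -37026 - (-165)*(-161) = -37026 - 1*26565 = -37026 - 26565 = -63591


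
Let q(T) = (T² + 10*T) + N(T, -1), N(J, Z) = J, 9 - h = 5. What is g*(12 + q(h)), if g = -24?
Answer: -1728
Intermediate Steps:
h = 4 (h = 9 - 1*5 = 9 - 5 = 4)
q(T) = T² + 11*T (q(T) = (T² + 10*T) + T = T² + 11*T)
g*(12 + q(h)) = -24*(12 + 4*(11 + 4)) = -24*(12 + 4*15) = -24*(12 + 60) = -24*72 = -1728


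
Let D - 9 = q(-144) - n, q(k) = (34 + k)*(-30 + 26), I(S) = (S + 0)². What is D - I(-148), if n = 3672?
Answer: -25127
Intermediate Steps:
I(S) = S²
q(k) = -136 - 4*k (q(k) = (34 + k)*(-4) = -136 - 4*k)
D = -3223 (D = 9 + ((-136 - 4*(-144)) - 1*3672) = 9 + ((-136 + 576) - 3672) = 9 + (440 - 3672) = 9 - 3232 = -3223)
D - I(-148) = -3223 - 1*(-148)² = -3223 - 1*21904 = -3223 - 21904 = -25127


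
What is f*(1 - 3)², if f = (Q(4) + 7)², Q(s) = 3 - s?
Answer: 144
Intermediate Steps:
f = 36 (f = ((3 - 1*4) + 7)² = ((3 - 4) + 7)² = (-1 + 7)² = 6² = 36)
f*(1 - 3)² = 36*(1 - 3)² = 36*(-2)² = 36*4 = 144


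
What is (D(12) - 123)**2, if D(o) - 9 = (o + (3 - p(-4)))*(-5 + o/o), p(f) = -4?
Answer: 36100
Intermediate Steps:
D(o) = -19 - 4*o (D(o) = 9 + (o + (3 - 1*(-4)))*(-5 + o/o) = 9 + (o + (3 + 4))*(-5 + 1) = 9 + (o + 7)*(-4) = 9 + (7 + o)*(-4) = 9 + (-28 - 4*o) = -19 - 4*o)
(D(12) - 123)**2 = ((-19 - 4*12) - 123)**2 = ((-19 - 48) - 123)**2 = (-67 - 123)**2 = (-190)**2 = 36100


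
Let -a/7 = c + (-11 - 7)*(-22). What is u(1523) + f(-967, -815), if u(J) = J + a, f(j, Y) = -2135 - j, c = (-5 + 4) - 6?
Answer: -2368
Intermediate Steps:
c = -7 (c = -1 - 6 = -7)
a = -2723 (a = -7*(-7 + (-11 - 7)*(-22)) = -7*(-7 - 18*(-22)) = -7*(-7 + 396) = -7*389 = -2723)
u(J) = -2723 + J (u(J) = J - 2723 = -2723 + J)
u(1523) + f(-967, -815) = (-2723 + 1523) + (-2135 - 1*(-967)) = -1200 + (-2135 + 967) = -1200 - 1168 = -2368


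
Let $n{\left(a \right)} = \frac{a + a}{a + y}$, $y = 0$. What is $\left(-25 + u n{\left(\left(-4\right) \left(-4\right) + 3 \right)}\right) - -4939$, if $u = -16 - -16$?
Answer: $4914$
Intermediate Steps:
$u = 0$ ($u = -16 + 16 = 0$)
$n{\left(a \right)} = 2$ ($n{\left(a \right)} = \frac{a + a}{a + 0} = \frac{2 a}{a} = 2$)
$\left(-25 + u n{\left(\left(-4\right) \left(-4\right) + 3 \right)}\right) - -4939 = \left(-25 + 0 \cdot 2\right) - -4939 = \left(-25 + 0\right) + 4939 = -25 + 4939 = 4914$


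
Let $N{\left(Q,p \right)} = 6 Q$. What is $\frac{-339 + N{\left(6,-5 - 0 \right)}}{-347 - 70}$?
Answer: $\frac{101}{139} \approx 0.72662$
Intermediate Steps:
$\frac{-339 + N{\left(6,-5 - 0 \right)}}{-347 - 70} = \frac{-339 + 6 \cdot 6}{-347 - 70} = \frac{-339 + 36}{-417} = \left(-303\right) \left(- \frac{1}{417}\right) = \frac{101}{139}$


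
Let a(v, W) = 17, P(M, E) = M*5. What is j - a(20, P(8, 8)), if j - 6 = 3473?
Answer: 3462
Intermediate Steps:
P(M, E) = 5*M
j = 3479 (j = 6 + 3473 = 3479)
j - a(20, P(8, 8)) = 3479 - 1*17 = 3479 - 17 = 3462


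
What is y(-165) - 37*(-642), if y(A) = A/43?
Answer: 1021257/43 ≈ 23750.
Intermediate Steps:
y(A) = A/43 (y(A) = A*(1/43) = A/43)
y(-165) - 37*(-642) = (1/43)*(-165) - 37*(-642) = -165/43 - 1*(-23754) = -165/43 + 23754 = 1021257/43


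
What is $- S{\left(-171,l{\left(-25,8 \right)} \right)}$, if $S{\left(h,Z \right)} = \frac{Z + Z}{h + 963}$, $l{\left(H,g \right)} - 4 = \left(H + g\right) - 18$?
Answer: $\frac{31}{396} \approx 0.078283$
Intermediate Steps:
$l{\left(H,g \right)} = -14 + H + g$ ($l{\left(H,g \right)} = 4 - \left(18 - H - g\right) = 4 + \left(-18 + H + g\right) = -14 + H + g$)
$S{\left(h,Z \right)} = \frac{2 Z}{963 + h}$
$- S{\left(-171,l{\left(-25,8 \right)} \right)} = - \frac{2 \left(-14 - 25 + 8\right)}{963 - 171} = - \frac{2 \left(-31\right)}{792} = \left(-1\right) \left(- \frac{31}{396}\right) = \frac{31}{396}$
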